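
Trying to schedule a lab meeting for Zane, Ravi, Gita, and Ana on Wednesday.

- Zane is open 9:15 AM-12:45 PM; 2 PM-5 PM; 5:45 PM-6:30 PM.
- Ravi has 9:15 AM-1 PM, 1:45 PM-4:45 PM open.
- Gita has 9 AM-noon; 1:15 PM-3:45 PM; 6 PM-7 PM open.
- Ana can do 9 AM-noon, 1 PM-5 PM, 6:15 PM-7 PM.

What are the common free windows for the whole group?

09:15-12:00, 14:00-15:45

Zane ∩ Ravi: 09:15-12:45, 14:00-16:45.
Zane ∩ Ravi ∩ Gita: 09:15-12:00, 14:00-15:45.
Zane ∩ Ravi ∩ Gita ∩ Ana: 09:15-12:00, 14:00-15:45.
So the common availability across everyone is 09:15-12:00, 14:00-15:45.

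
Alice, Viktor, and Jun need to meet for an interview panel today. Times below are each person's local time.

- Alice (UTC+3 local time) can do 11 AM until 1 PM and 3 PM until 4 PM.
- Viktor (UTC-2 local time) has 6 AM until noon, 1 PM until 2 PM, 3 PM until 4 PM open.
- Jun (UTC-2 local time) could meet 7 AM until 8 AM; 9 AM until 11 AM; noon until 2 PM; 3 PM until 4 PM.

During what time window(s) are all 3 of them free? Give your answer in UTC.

09:00-10:00, 12:00-13:00

Alice in UTC: 08:00-10:00, 12:00-13:00 (subtract 3h to convert from UTC+3).
Viktor in UTC: 08:00-14:00, 15:00-16:00, 17:00-18:00 (add 2h to convert from UTC-2).
Jun in UTC: 09:00-10:00, 11:00-13:00, 14:00-16:00, 17:00-18:00 (add 2h to convert from UTC-2).
Alice ∩ Viktor: 08:00-10:00, 12:00-13:00.
Alice ∩ Viktor ∩ Jun: 09:00-10:00, 12:00-13:00.
So the common availability across everyone is 09:00-10:00, 12:00-13:00.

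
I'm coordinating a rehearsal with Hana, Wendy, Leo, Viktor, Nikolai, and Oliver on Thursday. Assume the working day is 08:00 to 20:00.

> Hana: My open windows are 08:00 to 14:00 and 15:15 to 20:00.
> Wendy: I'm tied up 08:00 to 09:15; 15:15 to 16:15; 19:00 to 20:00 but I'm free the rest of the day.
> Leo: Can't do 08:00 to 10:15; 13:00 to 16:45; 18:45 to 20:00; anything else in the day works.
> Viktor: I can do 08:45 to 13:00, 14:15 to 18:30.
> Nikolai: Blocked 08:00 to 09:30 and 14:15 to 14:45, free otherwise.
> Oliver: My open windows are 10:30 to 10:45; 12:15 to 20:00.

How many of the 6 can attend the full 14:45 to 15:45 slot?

3

Hana free: 08:00-14:00, 15:15-20:00.
Wendy free: 09:15-15:15, 16:15-19:00 (invert busy blocks within the working day).
Leo free: 10:15-13:00, 16:45-18:45 (invert busy blocks within the working day).
Viktor free: 08:45-13:00, 14:15-18:30.
Nikolai free: 09:30-14:15, 14:45-20:00 (invert busy blocks within the working day).
Oliver free: 10:30-10:45, 12:15-20:00.
Viktor, Nikolai, and Oliver can make the full 14:45-15:45 slot — that's 3.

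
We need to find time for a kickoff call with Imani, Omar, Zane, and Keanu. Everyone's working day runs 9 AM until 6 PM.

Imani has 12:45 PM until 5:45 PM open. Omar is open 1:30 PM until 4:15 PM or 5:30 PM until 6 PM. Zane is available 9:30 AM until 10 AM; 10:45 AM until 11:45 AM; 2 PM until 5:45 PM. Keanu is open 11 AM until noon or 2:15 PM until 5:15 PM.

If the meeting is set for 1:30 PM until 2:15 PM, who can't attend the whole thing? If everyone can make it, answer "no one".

Imani: free for 13:30-14:15. Omar: free for 13:30-14:15. Zane: not fully free for 13:30-14:15. Keanu: not fully free for 13:30-14:15.

Keanu, Zane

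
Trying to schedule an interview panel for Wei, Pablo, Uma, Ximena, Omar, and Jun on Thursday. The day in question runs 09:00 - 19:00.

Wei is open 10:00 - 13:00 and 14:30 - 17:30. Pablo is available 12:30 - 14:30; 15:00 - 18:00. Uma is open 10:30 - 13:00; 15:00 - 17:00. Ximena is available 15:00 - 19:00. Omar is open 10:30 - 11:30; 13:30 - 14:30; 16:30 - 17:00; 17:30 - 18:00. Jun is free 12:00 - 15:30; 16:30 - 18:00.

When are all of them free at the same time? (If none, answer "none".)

Wei ∩ Pablo: 12:30-13:00, 15:00-17:30.
Wei ∩ Pablo ∩ Uma: 12:30-13:00, 15:00-17:00.
Wei ∩ Pablo ∩ Uma ∩ Ximena: 15:00-17:00.
Wei ∩ Pablo ∩ Uma ∩ Ximena ∩ Omar: 16:30-17:00.
Wei ∩ Pablo ∩ Uma ∩ Ximena ∩ Omar ∩ Jun: 16:30-17:00.
Those are the intersection windows.

16:30-17:00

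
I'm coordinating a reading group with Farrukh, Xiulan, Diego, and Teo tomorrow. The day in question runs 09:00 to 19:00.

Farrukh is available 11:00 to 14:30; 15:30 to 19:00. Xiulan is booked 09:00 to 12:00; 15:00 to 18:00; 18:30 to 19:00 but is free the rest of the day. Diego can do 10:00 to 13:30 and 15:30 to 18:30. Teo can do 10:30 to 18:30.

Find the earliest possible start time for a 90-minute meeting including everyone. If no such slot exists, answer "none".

Farrukh free: 11:00-14:30, 15:30-19:00.
Xiulan free: 12:00-15:00, 18:00-18:30 (invert busy blocks within the working day).
Diego free: 10:00-13:30, 15:30-18:30.
Teo free: 10:30-18:30.
Farrukh ∩ Xiulan: 12:00-14:30, 18:00-18:30.
Farrukh ∩ Xiulan ∩ Diego: 12:00-13:30, 18:00-18:30.
Farrukh ∩ Xiulan ∩ Diego ∩ Teo: 12:00-13:30, 18:00-18:30.
The first common window of at least 90 minutes is 12:00-13:30, so the earliest start is 12:00.

12:00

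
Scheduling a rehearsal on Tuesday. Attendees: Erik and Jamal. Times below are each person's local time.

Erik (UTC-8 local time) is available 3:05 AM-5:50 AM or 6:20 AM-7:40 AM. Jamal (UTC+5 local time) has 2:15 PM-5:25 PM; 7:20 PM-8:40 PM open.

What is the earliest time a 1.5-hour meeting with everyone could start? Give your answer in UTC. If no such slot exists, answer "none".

none

Erik in UTC: 11:05-13:50, 14:20-15:40 (add 8h to convert from UTC-8).
Jamal in UTC: 09:15-12:25, 14:20-15:40 (subtract 5h to convert from UTC+5).
Erik ∩ Jamal: 11:05-12:25, 14:20-15:40.
No common window is at least 90 minutes long.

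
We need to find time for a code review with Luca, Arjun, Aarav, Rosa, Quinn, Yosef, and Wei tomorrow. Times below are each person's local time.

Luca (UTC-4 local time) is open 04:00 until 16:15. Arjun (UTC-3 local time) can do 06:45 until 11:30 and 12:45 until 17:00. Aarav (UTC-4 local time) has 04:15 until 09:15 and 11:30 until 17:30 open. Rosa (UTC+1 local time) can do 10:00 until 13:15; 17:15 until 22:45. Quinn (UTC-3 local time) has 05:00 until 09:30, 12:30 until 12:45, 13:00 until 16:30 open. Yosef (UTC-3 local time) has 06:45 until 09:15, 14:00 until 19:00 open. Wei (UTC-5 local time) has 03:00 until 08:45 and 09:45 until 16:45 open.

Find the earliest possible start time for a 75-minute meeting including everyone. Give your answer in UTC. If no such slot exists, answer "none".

Luca in UTC: 08:00-20:15 (add 4h to convert from UTC-4).
Arjun in UTC: 09:45-14:30, 15:45-20:00 (add 3h to convert from UTC-3).
Aarav in UTC: 08:15-13:15, 15:30-21:30 (add 4h to convert from UTC-4).
Rosa in UTC: 09:00-12:15, 16:15-21:45 (subtract 1h to convert from UTC+1).
Quinn in UTC: 08:00-12:30, 15:30-15:45, 16:00-19:30 (add 3h to convert from UTC-3).
Yosef in UTC: 09:45-12:15, 17:00-22:00 (add 3h to convert from UTC-3).
Wei in UTC: 08:00-13:45, 14:45-21:45 (add 5h to convert from UTC-5).
Luca ∩ Arjun: 09:45-14:30, 15:45-20:00.
Luca ∩ Arjun ∩ Aarav: 09:45-13:15, 15:45-20:00.
Luca ∩ Arjun ∩ Aarav ∩ Rosa: 09:45-12:15, 16:15-20:00.
Luca ∩ Arjun ∩ Aarav ∩ Rosa ∩ Quinn: 09:45-12:15, 16:15-19:30.
Luca ∩ Arjun ∩ Aarav ∩ Rosa ∩ Quinn ∩ Yosef: 09:45-12:15, 17:00-19:30.
Luca ∩ Arjun ∩ Aarav ∩ Rosa ∩ Quinn ∩ Yosef ∩ Wei: 09:45-12:15, 17:00-19:30.
The first common window of at least 75 minutes is 09:45-12:15, so the earliest start is 09:45.

09:45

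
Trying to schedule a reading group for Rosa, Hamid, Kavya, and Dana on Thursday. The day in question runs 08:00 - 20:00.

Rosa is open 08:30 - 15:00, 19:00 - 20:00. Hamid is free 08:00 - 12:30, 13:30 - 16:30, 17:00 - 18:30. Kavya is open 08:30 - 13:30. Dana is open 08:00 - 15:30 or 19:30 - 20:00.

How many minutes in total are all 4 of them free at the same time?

Rosa ∩ Hamid: 08:30-12:30, 13:30-15:00.
Rosa ∩ Hamid ∩ Kavya: 08:30-12:30.
Rosa ∩ Hamid ∩ Kavya ∩ Dana: 08:30-12:30.
That's a single block of 240 minutes.

240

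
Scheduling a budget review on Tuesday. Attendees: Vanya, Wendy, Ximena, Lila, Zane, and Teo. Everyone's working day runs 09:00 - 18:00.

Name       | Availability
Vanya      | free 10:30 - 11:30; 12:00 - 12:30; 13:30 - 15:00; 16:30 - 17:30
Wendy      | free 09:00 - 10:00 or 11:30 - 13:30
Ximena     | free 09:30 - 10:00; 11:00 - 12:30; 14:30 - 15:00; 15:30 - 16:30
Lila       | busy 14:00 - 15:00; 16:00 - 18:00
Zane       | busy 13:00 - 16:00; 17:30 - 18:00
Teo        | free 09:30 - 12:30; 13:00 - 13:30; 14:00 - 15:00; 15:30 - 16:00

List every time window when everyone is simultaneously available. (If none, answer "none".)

Vanya free: 10:30-11:30, 12:00-12:30, 13:30-15:00, 16:30-17:30.
Wendy free: 09:00-10:00, 11:30-13:30.
Ximena free: 09:30-10:00, 11:00-12:30, 14:30-15:00, 15:30-16:30.
Lila free: 09:00-14:00, 15:00-16:00 (invert busy blocks within the working day).
Zane free: 09:00-13:00, 16:00-17:30 (invert busy blocks within the working day).
Teo free: 09:30-12:30, 13:00-13:30, 14:00-15:00, 15:30-16:00.
Vanya ∩ Wendy: 12:00-12:30.
Vanya ∩ Wendy ∩ Ximena: 12:00-12:30.
Vanya ∩ Wendy ∩ Ximena ∩ Lila: 12:00-12:30.
Vanya ∩ Wendy ∩ Ximena ∩ Lila ∩ Zane: 12:00-12:30.
Vanya ∩ Wendy ∩ Ximena ∩ Lila ∩ Zane ∩ Teo: 12:00-12:30.

12:00-12:30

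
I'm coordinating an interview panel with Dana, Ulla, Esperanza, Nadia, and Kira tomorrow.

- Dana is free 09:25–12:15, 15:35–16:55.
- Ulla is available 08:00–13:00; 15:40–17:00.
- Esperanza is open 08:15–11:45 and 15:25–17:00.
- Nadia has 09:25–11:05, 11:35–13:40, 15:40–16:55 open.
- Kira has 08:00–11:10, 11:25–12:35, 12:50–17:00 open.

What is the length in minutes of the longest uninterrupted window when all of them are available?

100

Dana ∩ Ulla: 09:25-12:15, 15:40-16:55.
Dana ∩ Ulla ∩ Esperanza: 09:25-11:45, 15:40-16:55.
Dana ∩ Ulla ∩ Esperanza ∩ Nadia: 09:25-11:05, 11:35-11:45, 15:40-16:55.
Dana ∩ Ulla ∩ Esperanza ∩ Nadia ∩ Kira: 09:25-11:05, 11:35-11:45, 15:40-16:55.
Those are the intersection windows.
The longest is 09:25-11:05 at 100 minutes.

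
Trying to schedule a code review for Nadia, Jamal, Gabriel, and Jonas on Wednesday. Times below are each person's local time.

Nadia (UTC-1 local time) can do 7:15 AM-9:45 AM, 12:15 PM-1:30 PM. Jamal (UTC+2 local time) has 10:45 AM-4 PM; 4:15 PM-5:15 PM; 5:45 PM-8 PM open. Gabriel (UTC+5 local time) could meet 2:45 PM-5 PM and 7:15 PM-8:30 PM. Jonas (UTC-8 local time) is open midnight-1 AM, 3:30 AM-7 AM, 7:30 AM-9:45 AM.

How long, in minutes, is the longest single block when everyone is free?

15

Nadia in UTC: 08:15-10:45, 13:15-14:30 (add 1h to convert from UTC-1).
Jamal in UTC: 08:45-14:00, 14:15-15:15, 15:45-18:00 (subtract 2h to convert from UTC+2).
Gabriel in UTC: 09:45-12:00, 14:15-15:30 (subtract 5h to convert from UTC+5).
Jonas in UTC: 08:00-09:00, 11:30-15:00, 15:30-17:45 (add 8h to convert from UTC-8).
Nadia ∩ Jamal: 08:45-10:45, 13:15-14:00, 14:15-14:30.
Nadia ∩ Jamal ∩ Gabriel: 09:45-10:45, 14:15-14:30.
Nadia ∩ Jamal ∩ Gabriel ∩ Jonas: 14:15-14:30.
The longest is 14:15-14:30 at 15 minutes.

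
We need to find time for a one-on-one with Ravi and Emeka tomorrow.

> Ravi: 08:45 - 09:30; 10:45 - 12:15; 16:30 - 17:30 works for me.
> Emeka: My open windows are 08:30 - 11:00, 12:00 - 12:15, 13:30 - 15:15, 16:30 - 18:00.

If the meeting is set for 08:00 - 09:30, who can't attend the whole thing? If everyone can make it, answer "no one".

Emeka, Ravi

Ravi: not fully free for 08:00-09:30. Emeka: not fully free for 08:00-09:30.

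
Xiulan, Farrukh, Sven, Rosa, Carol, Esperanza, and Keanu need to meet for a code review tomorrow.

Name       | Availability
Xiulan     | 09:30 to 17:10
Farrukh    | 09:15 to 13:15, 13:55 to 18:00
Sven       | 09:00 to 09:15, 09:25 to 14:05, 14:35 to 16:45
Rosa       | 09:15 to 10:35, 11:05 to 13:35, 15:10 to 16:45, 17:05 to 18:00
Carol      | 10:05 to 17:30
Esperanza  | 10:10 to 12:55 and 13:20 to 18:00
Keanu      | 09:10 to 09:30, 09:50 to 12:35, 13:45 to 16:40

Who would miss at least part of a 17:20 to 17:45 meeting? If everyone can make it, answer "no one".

Carol, Keanu, Sven, Xiulan

Xiulan: not fully free for 17:20-17:45. Farrukh: free for 17:20-17:45. Sven: not fully free for 17:20-17:45. Rosa: free for 17:20-17:45. Carol: not fully free for 17:20-17:45. Esperanza: free for 17:20-17:45. Keanu: not fully free for 17:20-17:45.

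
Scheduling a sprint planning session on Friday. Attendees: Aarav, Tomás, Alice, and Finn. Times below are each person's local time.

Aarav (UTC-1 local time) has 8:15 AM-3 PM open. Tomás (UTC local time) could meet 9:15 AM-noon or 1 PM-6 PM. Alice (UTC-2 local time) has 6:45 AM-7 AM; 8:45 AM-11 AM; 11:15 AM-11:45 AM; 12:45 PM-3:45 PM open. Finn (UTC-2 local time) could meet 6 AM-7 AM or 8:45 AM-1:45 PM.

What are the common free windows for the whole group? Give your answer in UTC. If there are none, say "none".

Aarav in UTC: 09:15-16:00 (add 1h to convert from UTC-1).
Tomás in UTC: 09:15-12:00, 13:00-18:00.
Alice in UTC: 08:45-09:00, 10:45-13:00, 13:15-13:45, 14:45-17:45 (add 2h to convert from UTC-2).
Finn in UTC: 08:00-09:00, 10:45-15:45 (add 2h to convert from UTC-2).
Aarav ∩ Tomás: 09:15-12:00, 13:00-16:00.
Aarav ∩ Tomás ∩ Alice: 10:45-12:00, 13:15-13:45, 14:45-16:00.
Aarav ∩ Tomás ∩ Alice ∩ Finn: 10:45-12:00, 13:15-13:45, 14:45-15:45.

10:45-12:00, 13:15-13:45, 14:45-15:45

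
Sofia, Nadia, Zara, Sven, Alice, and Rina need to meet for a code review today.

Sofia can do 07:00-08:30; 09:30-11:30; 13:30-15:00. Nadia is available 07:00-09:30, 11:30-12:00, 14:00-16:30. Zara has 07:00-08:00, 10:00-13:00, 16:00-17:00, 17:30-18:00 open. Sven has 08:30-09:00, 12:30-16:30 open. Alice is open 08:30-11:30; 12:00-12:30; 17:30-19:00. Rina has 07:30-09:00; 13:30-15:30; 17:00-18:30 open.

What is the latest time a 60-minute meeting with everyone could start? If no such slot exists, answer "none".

none

Sofia ∩ Nadia: 07:00-08:30, 14:00-15:00.
Sofia ∩ Nadia ∩ Zara: 07:00-08:00.
Sofia ∩ Nadia ∩ Zara ∩ Sven: ∅.
Sofia ∩ Nadia ∩ Zara ∩ Sven ∩ Alice: ∅.
Sofia ∩ Nadia ∩ Zara ∩ Sven ∩ Alice ∩ Rina: ∅.
There is no time when everyone is free.
No common window is at least 60 minutes long.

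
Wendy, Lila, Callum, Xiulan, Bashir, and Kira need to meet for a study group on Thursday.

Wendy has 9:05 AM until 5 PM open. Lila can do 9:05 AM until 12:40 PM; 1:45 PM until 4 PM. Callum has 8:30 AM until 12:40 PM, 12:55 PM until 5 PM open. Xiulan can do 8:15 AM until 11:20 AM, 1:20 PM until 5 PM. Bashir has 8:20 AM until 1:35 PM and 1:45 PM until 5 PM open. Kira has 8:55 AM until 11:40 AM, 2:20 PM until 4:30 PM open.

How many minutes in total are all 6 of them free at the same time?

Wendy ∩ Lila: 09:05-12:40, 13:45-16:00.
Wendy ∩ Lila ∩ Callum: 09:05-12:40, 13:45-16:00.
Wendy ∩ Lila ∩ Callum ∩ Xiulan: 09:05-11:20, 13:45-16:00.
Wendy ∩ Lila ∩ Callum ∩ Xiulan ∩ Bashir: 09:05-11:20, 13:45-16:00.
Wendy ∩ Lila ∩ Callum ∩ Xiulan ∩ Bashir ∩ Kira: 09:05-11:20, 14:20-16:00.
So the common availability across everyone is 09:05-11:20, 14:20-16:00.
Summing the common windows: 135 + 100 = 235 minutes.

235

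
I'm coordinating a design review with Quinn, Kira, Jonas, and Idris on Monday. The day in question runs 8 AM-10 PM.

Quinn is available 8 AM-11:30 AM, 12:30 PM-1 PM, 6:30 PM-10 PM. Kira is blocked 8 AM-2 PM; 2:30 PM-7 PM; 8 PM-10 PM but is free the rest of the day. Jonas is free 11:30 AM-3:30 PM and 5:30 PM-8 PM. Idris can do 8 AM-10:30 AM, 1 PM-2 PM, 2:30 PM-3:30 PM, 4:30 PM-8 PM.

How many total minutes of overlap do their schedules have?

60

Quinn free: 08:00-11:30, 12:30-13:00, 18:30-22:00.
Kira free: 14:00-14:30, 19:00-20:00 (invert busy blocks within the working day).
Jonas free: 11:30-15:30, 17:30-20:00.
Idris free: 08:00-10:30, 13:00-14:00, 14:30-15:30, 16:30-20:00.
Quinn ∩ Kira: 19:00-20:00.
Quinn ∩ Kira ∩ Jonas: 19:00-20:00.
Quinn ∩ Kira ∩ Jonas ∩ Idris: 19:00-20:00.
So the common availability across everyone is 19:00-20:00.
That's a single block of 60 minutes.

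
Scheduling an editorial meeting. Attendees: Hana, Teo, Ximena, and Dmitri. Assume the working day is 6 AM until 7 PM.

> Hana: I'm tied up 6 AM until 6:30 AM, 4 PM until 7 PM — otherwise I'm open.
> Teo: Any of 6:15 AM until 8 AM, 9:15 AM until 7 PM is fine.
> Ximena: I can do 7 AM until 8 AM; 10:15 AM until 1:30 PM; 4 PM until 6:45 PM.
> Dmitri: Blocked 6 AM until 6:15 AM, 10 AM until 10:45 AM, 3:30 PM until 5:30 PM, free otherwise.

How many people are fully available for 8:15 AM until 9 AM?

Hana free: 06:30-16:00 (invert busy blocks within the working day).
Teo free: 06:15-08:00, 09:15-19:00.
Ximena free: 07:00-08:00, 10:15-13:30, 16:00-18:45.
Dmitri free: 06:15-10:00, 10:45-15:30, 17:30-19:00 (invert busy blocks within the working day).
Hana and Dmitri can make the full 08:15-09:00 slot — that's 2.

2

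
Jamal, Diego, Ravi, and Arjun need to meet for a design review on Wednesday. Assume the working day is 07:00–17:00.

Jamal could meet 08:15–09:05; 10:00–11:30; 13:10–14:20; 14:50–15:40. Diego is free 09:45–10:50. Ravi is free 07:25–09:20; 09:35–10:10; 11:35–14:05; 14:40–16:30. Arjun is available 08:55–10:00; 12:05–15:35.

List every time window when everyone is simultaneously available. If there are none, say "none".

none

Jamal ∩ Diego: 10:00-10:50.
Jamal ∩ Diego ∩ Ravi: 10:00-10:10.
Jamal ∩ Diego ∩ Ravi ∩ Arjun: ∅.
There is no time when everyone is free.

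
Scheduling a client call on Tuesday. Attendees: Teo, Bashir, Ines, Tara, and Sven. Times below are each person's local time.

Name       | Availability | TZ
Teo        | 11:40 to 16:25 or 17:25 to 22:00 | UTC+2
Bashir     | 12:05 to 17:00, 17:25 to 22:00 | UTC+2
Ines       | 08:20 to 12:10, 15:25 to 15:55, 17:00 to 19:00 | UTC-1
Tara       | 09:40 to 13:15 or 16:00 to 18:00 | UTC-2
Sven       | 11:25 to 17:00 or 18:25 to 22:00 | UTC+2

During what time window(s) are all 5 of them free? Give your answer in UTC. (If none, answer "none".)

11:40-13:10, 18:00-20:00

Teo in UTC: 09:40-14:25, 15:25-20:00 (subtract 2h to convert from UTC+2).
Bashir in UTC: 10:05-15:00, 15:25-20:00 (subtract 2h to convert from UTC+2).
Ines in UTC: 09:20-13:10, 16:25-16:55, 18:00-20:00 (add 1h to convert from UTC-1).
Tara in UTC: 11:40-15:15, 18:00-20:00 (add 2h to convert from UTC-2).
Sven in UTC: 09:25-15:00, 16:25-20:00 (subtract 2h to convert from UTC+2).
Teo ∩ Bashir: 10:05-14:25, 15:25-20:00.
Teo ∩ Bashir ∩ Ines: 10:05-13:10, 16:25-16:55, 18:00-20:00.
Teo ∩ Bashir ∩ Ines ∩ Tara: 11:40-13:10, 18:00-20:00.
Teo ∩ Bashir ∩ Ines ∩ Tara ∩ Sven: 11:40-13:10, 18:00-20:00.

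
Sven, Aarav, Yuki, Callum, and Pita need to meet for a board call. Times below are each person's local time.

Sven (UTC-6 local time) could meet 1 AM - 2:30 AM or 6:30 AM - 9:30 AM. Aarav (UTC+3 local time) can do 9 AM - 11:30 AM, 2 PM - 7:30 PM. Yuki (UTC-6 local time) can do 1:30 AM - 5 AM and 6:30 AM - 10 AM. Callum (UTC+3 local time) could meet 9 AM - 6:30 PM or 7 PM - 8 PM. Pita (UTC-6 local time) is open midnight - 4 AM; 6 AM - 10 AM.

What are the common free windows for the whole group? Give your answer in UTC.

Sven in UTC: 07:00-08:30, 12:30-15:30 (add 6h to convert from UTC-6).
Aarav in UTC: 06:00-08:30, 11:00-16:30 (subtract 3h to convert from UTC+3).
Yuki in UTC: 07:30-11:00, 12:30-16:00 (add 6h to convert from UTC-6).
Callum in UTC: 06:00-15:30, 16:00-17:00 (subtract 3h to convert from UTC+3).
Pita in UTC: 06:00-10:00, 12:00-16:00 (add 6h to convert from UTC-6).
Sven ∩ Aarav: 07:00-08:30, 12:30-15:30.
Sven ∩ Aarav ∩ Yuki: 07:30-08:30, 12:30-15:30.
Sven ∩ Aarav ∩ Yuki ∩ Callum: 07:30-08:30, 12:30-15:30.
Sven ∩ Aarav ∩ Yuki ∩ Callum ∩ Pita: 07:30-08:30, 12:30-15:30.

07:30-08:30, 12:30-15:30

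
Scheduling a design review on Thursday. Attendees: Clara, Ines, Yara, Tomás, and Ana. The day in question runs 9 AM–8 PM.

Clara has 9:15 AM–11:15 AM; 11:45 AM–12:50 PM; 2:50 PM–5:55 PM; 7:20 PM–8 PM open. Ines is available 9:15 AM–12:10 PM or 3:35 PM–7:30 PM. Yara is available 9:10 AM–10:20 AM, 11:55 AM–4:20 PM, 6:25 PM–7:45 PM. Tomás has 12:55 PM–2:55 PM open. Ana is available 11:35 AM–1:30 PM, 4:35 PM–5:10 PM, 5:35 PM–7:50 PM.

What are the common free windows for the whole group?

none

Clara ∩ Ines: 09:15-11:15, 11:45-12:10, 15:35-17:55, 19:20-19:30.
Clara ∩ Ines ∩ Yara: 09:15-10:20, 11:55-12:10, 15:35-16:20, 19:20-19:30.
Clara ∩ Ines ∩ Yara ∩ Tomás: ∅.
Clara ∩ Ines ∩ Yara ∩ Tomás ∩ Ana: ∅.
There is no time when everyone is free.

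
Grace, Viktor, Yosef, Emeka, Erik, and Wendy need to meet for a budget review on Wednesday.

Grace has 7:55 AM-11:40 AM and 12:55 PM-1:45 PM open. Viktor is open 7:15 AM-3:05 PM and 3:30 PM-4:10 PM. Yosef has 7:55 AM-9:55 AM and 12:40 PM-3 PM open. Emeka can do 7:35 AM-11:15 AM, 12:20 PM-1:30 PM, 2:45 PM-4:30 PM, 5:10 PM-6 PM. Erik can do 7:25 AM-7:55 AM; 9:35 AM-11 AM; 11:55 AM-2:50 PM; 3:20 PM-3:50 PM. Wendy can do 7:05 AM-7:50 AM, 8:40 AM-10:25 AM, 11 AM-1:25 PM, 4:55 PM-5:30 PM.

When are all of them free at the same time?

09:35-09:55, 12:55-13:25

Grace ∩ Viktor: 07:55-11:40, 12:55-13:45.
Grace ∩ Viktor ∩ Yosef: 07:55-09:55, 12:55-13:45.
Grace ∩ Viktor ∩ Yosef ∩ Emeka: 07:55-09:55, 12:55-13:30.
Grace ∩ Viktor ∩ Yosef ∩ Emeka ∩ Erik: 09:35-09:55, 12:55-13:30.
Grace ∩ Viktor ∩ Yosef ∩ Emeka ∩ Erik ∩ Wendy: 09:35-09:55, 12:55-13:25.
So the common availability across everyone is 09:35-09:55, 12:55-13:25.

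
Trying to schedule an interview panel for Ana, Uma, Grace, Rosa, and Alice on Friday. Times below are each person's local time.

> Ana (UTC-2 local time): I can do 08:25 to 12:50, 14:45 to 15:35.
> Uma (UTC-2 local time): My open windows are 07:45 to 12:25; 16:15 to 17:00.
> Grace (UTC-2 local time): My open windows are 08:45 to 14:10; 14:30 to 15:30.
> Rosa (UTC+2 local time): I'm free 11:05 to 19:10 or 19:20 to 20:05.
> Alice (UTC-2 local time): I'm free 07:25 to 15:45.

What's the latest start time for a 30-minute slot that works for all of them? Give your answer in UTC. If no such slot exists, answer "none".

13:55

Ana in UTC: 10:25-14:50, 16:45-17:35 (add 2h to convert from UTC-2).
Uma in UTC: 09:45-14:25, 18:15-19:00 (add 2h to convert from UTC-2).
Grace in UTC: 10:45-16:10, 16:30-17:30 (add 2h to convert from UTC-2).
Rosa in UTC: 09:05-17:10, 17:20-18:05 (subtract 2h to convert from UTC+2).
Alice in UTC: 09:25-17:45 (add 2h to convert from UTC-2).
Ana ∩ Uma: 10:25-14:25.
Ana ∩ Uma ∩ Grace: 10:45-14:25.
Ana ∩ Uma ∩ Grace ∩ Rosa: 10:45-14:25.
Ana ∩ Uma ∩ Grace ∩ Rosa ∩ Alice: 10:45-14:25.
The last common window of at least 30 minutes is 10:45-14:25; a 30-minute meeting can start as late as 13:55 and still end by 14:25.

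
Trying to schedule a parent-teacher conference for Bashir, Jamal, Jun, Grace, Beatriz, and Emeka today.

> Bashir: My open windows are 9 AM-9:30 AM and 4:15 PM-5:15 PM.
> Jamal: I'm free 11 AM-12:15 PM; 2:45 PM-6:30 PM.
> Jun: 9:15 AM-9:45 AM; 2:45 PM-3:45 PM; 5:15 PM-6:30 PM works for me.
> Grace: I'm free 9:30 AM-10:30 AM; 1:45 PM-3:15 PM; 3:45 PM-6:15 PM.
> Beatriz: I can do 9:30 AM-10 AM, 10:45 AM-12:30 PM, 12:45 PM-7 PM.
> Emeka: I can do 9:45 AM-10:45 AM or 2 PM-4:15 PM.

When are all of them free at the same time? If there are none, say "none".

none

Bashir ∩ Jamal: 16:15-17:15.
Bashir ∩ Jamal ∩ Jun: ∅.
Bashir ∩ Jamal ∩ Jun ∩ Grace: ∅.
Bashir ∩ Jamal ∩ Jun ∩ Grace ∩ Beatriz: ∅.
Bashir ∩ Jamal ∩ Jun ∩ Grace ∩ Beatriz ∩ Emeka: ∅.
There is no time when everyone is free.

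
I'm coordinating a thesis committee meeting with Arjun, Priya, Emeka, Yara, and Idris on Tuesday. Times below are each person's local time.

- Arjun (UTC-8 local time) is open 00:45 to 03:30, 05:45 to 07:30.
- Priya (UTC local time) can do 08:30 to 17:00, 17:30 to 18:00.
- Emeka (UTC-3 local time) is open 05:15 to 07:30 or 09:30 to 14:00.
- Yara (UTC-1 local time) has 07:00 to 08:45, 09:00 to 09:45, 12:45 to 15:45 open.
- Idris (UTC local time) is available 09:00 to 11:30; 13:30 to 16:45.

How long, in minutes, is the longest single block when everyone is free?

105

Arjun in UTC: 08:45-11:30, 13:45-15:30 (add 8h to convert from UTC-8).
Priya in UTC: 08:30-17:00, 17:30-18:00.
Emeka in UTC: 08:15-10:30, 12:30-17:00 (add 3h to convert from UTC-3).
Yara in UTC: 08:00-09:45, 10:00-10:45, 13:45-16:45 (add 1h to convert from UTC-1).
Idris in UTC: 09:00-11:30, 13:30-16:45.
Arjun ∩ Priya: 08:45-11:30, 13:45-15:30.
Arjun ∩ Priya ∩ Emeka: 08:45-10:30, 13:45-15:30.
Arjun ∩ Priya ∩ Emeka ∩ Yara: 08:45-09:45, 10:00-10:30, 13:45-15:30.
Arjun ∩ Priya ∩ Emeka ∩ Yara ∩ Idris: 09:00-09:45, 10:00-10:30, 13:45-15:30.
The longest is 13:45-15:30 at 105 minutes.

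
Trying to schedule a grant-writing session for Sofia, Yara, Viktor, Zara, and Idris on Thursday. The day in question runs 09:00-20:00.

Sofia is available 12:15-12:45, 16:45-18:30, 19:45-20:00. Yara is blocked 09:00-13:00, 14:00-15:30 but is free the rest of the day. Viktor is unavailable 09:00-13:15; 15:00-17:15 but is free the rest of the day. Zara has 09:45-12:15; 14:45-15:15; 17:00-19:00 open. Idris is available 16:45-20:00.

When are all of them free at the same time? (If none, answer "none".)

Sofia free: 12:15-12:45, 16:45-18:30, 19:45-20:00.
Yara free: 13:00-14:00, 15:30-20:00 (invert busy blocks within the working day).
Viktor free: 13:15-15:00, 17:15-20:00 (invert busy blocks within the working day).
Zara free: 09:45-12:15, 14:45-15:15, 17:00-19:00.
Idris free: 16:45-20:00.
Sofia ∩ Yara: 16:45-18:30, 19:45-20:00.
Sofia ∩ Yara ∩ Viktor: 17:15-18:30, 19:45-20:00.
Sofia ∩ Yara ∩ Viktor ∩ Zara: 17:15-18:30.
Sofia ∩ Yara ∩ Viktor ∩ Zara ∩ Idris: 17:15-18:30.

17:15-18:30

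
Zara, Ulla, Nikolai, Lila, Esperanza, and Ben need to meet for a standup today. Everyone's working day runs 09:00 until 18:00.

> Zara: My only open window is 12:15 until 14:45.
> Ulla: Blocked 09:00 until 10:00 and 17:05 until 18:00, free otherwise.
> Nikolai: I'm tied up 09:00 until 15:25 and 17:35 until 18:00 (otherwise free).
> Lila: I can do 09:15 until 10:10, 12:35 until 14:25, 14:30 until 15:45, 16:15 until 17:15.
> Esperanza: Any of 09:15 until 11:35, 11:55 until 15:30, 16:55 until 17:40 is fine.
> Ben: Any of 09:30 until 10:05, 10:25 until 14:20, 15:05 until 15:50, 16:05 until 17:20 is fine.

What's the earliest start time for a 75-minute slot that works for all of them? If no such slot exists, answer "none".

none

Zara free: 12:15-14:45.
Ulla free: 10:00-17:05 (invert busy blocks within the working day).
Nikolai free: 15:25-17:35 (invert busy blocks within the working day).
Lila free: 09:15-10:10, 12:35-14:25, 14:30-15:45, 16:15-17:15.
Esperanza free: 09:15-11:35, 11:55-15:30, 16:55-17:40.
Ben free: 09:30-10:05, 10:25-14:20, 15:05-15:50, 16:05-17:20.
Zara ∩ Ulla: 12:15-14:45.
Zara ∩ Ulla ∩ Nikolai: ∅.
Zara ∩ Ulla ∩ Nikolai ∩ Lila: ∅.
Zara ∩ Ulla ∩ Nikolai ∩ Lila ∩ Esperanza: ∅.
Zara ∩ Ulla ∩ Nikolai ∩ Lila ∩ Esperanza ∩ Ben: ∅.
There is no time when everyone is free.
No common window is at least 75 minutes long.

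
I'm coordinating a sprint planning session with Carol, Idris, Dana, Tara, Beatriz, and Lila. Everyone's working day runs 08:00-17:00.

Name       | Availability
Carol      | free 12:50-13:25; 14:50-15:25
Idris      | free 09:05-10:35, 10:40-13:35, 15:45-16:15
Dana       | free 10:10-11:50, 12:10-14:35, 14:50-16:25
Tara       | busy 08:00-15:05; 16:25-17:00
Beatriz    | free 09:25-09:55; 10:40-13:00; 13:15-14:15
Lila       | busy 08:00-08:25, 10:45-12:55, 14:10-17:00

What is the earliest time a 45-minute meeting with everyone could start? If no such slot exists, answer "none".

Carol free: 12:50-13:25, 14:50-15:25.
Idris free: 09:05-10:35, 10:40-13:35, 15:45-16:15.
Dana free: 10:10-11:50, 12:10-14:35, 14:50-16:25.
Tara free: 15:05-16:25 (invert busy blocks within the working day).
Beatriz free: 09:25-09:55, 10:40-13:00, 13:15-14:15.
Lila free: 08:25-10:45, 12:55-14:10 (invert busy blocks within the working day).
Carol ∩ Idris: 12:50-13:25.
Carol ∩ Idris ∩ Dana: 12:50-13:25.
Carol ∩ Idris ∩ Dana ∩ Tara: ∅.
Carol ∩ Idris ∩ Dana ∩ Tara ∩ Beatriz: ∅.
Carol ∩ Idris ∩ Dana ∩ Tara ∩ Beatriz ∩ Lila: ∅.
There is no time when everyone is free.
No common window is at least 45 minutes long.

none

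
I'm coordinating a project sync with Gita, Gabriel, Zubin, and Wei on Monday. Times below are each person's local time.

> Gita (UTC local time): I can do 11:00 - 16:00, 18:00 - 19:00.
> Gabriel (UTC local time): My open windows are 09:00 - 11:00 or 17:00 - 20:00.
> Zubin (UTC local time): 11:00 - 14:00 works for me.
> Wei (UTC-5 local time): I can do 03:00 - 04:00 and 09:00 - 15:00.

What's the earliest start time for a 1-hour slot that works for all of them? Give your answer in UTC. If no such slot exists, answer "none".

none

Gita in UTC: 11:00-16:00, 18:00-19:00.
Gabriel in UTC: 09:00-11:00, 17:00-20:00.
Zubin in UTC: 11:00-14:00.
Wei in UTC: 08:00-09:00, 14:00-20:00 (add 5h to convert from UTC-5).
Gita ∩ Gabriel: 18:00-19:00.
Gita ∩ Gabriel ∩ Zubin: ∅.
Gita ∩ Gabriel ∩ Zubin ∩ Wei: ∅.
There is no time when everyone is free.
No common window is at least 60 minutes long.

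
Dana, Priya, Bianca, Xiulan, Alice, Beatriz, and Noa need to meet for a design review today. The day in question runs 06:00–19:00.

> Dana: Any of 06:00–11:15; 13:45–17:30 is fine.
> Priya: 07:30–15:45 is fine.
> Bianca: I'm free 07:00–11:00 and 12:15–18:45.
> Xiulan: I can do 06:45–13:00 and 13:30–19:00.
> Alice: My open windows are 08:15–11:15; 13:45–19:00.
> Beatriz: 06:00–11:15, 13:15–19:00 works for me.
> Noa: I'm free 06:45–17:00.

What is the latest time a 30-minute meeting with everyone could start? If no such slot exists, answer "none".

Dana ∩ Priya: 07:30-11:15, 13:45-15:45.
Dana ∩ Priya ∩ Bianca: 07:30-11:00, 13:45-15:45.
Dana ∩ Priya ∩ Bianca ∩ Xiulan: 07:30-11:00, 13:45-15:45.
Dana ∩ Priya ∩ Bianca ∩ Xiulan ∩ Alice: 08:15-11:00, 13:45-15:45.
Dana ∩ Priya ∩ Bianca ∩ Xiulan ∩ Alice ∩ Beatriz: 08:15-11:00, 13:45-15:45.
Dana ∩ Priya ∩ Bianca ∩ Xiulan ∩ Alice ∩ Beatriz ∩ Noa: 08:15-11:00, 13:45-15:45.
The last common window of at least 30 minutes is 13:45-15:45; a 30-minute meeting can start as late as 15:15 and still end by 15:45.

15:15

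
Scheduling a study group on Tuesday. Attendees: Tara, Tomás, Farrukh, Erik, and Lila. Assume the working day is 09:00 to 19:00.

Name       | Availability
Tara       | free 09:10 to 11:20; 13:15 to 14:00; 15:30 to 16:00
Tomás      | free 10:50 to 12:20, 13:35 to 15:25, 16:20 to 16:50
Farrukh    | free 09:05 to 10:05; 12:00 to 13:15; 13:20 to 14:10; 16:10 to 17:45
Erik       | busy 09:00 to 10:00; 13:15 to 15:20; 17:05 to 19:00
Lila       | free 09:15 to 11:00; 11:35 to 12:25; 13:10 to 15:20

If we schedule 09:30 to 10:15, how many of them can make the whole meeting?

Tara free: 09:10-11:20, 13:15-14:00, 15:30-16:00.
Tomás free: 10:50-12:20, 13:35-15:25, 16:20-16:50.
Farrukh free: 09:05-10:05, 12:00-13:15, 13:20-14:10, 16:10-17:45.
Erik free: 10:00-13:15, 15:20-17:05 (invert busy blocks within the working day).
Lila free: 09:15-11:00, 11:35-12:25, 13:10-15:20.
Tara and Lila can make the full 09:30-10:15 slot — that's 2.

2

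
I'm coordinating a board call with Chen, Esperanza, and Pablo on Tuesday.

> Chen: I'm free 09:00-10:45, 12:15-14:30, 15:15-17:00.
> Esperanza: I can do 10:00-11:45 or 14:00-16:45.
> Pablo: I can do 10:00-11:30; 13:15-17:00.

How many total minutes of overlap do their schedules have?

165

Chen ∩ Esperanza: 10:00-10:45, 14:00-14:30, 15:15-16:45.
Chen ∩ Esperanza ∩ Pablo: 10:00-10:45, 14:00-14:30, 15:15-16:45.
Summing the common windows: 45 + 30 + 90 = 165 minutes.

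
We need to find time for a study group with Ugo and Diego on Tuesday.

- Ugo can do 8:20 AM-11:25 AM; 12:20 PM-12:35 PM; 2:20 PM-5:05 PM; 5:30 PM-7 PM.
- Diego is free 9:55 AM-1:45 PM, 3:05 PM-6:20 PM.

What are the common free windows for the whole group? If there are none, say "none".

Ugo ∩ Diego: 09:55-11:25, 12:20-12:35, 15:05-17:05, 17:30-18:20.

09:55-11:25, 12:20-12:35, 15:05-17:05, 17:30-18:20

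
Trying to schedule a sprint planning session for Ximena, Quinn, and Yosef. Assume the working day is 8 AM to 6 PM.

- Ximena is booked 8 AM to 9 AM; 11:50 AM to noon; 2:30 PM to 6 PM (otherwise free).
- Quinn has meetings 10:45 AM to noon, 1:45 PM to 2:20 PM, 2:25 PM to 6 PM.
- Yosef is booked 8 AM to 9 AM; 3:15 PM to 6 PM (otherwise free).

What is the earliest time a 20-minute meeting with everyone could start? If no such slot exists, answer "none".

09:00

Ximena free: 09:00-11:50, 12:00-14:30 (invert busy blocks within the working day).
Quinn free: 08:00-10:45, 12:00-13:45, 14:20-14:25 (invert busy blocks within the working day).
Yosef free: 09:00-15:15 (invert busy blocks within the working day).
Ximena ∩ Quinn: 09:00-10:45, 12:00-13:45, 14:20-14:25.
Ximena ∩ Quinn ∩ Yosef: 09:00-10:45, 12:00-13:45, 14:20-14:25.
So the common availability across everyone is 09:00-10:45, 12:00-13:45, 14:20-14:25.
The first common window of at least 20 minutes is 09:00-10:45, so the earliest start is 09:00.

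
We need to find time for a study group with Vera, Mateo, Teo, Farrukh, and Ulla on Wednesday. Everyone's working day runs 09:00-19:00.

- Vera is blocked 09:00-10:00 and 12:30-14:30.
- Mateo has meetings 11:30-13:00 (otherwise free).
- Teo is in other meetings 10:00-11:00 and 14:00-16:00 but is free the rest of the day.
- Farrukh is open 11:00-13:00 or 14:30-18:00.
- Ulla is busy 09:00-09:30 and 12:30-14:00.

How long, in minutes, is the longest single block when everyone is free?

120

Vera free: 10:00-12:30, 14:30-19:00 (invert busy blocks within the working day).
Mateo free: 09:00-11:30, 13:00-19:00 (invert busy blocks within the working day).
Teo free: 09:00-10:00, 11:00-14:00, 16:00-19:00 (invert busy blocks within the working day).
Farrukh free: 11:00-13:00, 14:30-18:00.
Ulla free: 09:30-12:30, 14:00-19:00 (invert busy blocks within the working day).
Vera ∩ Mateo: 10:00-11:30, 14:30-19:00.
Vera ∩ Mateo ∩ Teo: 11:00-11:30, 16:00-19:00.
Vera ∩ Mateo ∩ Teo ∩ Farrukh: 11:00-11:30, 16:00-18:00.
Vera ∩ Mateo ∩ Teo ∩ Farrukh ∩ Ulla: 11:00-11:30, 16:00-18:00.
The longest is 16:00-18:00 at 120 minutes.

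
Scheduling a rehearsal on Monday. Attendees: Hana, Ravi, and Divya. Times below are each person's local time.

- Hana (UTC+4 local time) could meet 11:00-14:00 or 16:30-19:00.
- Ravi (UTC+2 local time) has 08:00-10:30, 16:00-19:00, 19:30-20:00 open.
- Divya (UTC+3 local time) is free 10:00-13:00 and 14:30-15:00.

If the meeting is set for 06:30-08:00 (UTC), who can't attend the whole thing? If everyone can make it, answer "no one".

Divya, Hana

Hana in UTC: 07:00-10:00, 12:30-15:00 (subtract 4h to convert from UTC+4).
Ravi in UTC: 06:00-08:30, 14:00-17:00, 17:30-18:00 (subtract 2h to convert from UTC+2).
Divya in UTC: 07:00-10:00, 11:30-12:00 (subtract 3h to convert from UTC+3).
Hana: not fully free for 06:30-08:00. Ravi: free for 06:30-08:00. Divya: not fully free for 06:30-08:00.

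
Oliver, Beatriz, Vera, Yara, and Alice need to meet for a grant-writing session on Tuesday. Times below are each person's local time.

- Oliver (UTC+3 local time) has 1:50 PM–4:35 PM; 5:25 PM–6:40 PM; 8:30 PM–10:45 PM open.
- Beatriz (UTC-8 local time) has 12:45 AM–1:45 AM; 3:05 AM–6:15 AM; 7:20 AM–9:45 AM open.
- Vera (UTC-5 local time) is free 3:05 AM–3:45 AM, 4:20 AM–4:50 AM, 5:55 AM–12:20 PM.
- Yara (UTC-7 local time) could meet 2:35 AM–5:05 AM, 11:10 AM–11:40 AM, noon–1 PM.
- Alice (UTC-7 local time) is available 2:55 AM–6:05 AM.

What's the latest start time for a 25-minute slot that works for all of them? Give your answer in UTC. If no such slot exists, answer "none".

11:40

Oliver in UTC: 10:50-13:35, 14:25-15:40, 17:30-19:45 (subtract 3h to convert from UTC+3).
Beatriz in UTC: 08:45-09:45, 11:05-14:15, 15:20-17:45 (add 8h to convert from UTC-8).
Vera in UTC: 08:05-08:45, 09:20-09:50, 10:55-17:20 (add 5h to convert from UTC-5).
Yara in UTC: 09:35-12:05, 18:10-18:40, 19:00-20:00 (add 7h to convert from UTC-7).
Alice in UTC: 09:55-13:05 (add 7h to convert from UTC-7).
Oliver ∩ Beatriz: 11:05-13:35, 15:20-15:40, 17:30-17:45.
Oliver ∩ Beatriz ∩ Vera: 11:05-13:35, 15:20-15:40.
Oliver ∩ Beatriz ∩ Vera ∩ Yara: 11:05-12:05.
Oliver ∩ Beatriz ∩ Vera ∩ Yara ∩ Alice: 11:05-12:05.
Those are the intersection windows.
The last common window of at least 25 minutes is 11:05-12:05; a 25-minute meeting can start as late as 11:40 and still end by 12:05.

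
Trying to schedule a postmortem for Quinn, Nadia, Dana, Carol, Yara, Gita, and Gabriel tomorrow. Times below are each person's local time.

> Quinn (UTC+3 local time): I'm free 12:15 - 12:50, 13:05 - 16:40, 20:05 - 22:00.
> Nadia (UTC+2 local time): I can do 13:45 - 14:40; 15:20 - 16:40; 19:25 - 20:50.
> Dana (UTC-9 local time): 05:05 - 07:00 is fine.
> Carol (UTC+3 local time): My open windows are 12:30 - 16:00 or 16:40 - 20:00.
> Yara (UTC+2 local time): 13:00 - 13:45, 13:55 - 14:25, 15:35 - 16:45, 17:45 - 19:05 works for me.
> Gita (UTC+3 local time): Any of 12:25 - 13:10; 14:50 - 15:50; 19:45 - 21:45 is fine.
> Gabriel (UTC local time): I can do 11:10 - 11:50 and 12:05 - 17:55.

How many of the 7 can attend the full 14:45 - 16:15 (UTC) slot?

Quinn in UTC: 09:15-09:50, 10:05-13:40, 17:05-19:00 (subtract 3h to convert from UTC+3).
Nadia in UTC: 11:45-12:40, 13:20-14:40, 17:25-18:50 (subtract 2h to convert from UTC+2).
Dana in UTC: 14:05-16:00 (add 9h to convert from UTC-9).
Carol in UTC: 09:30-13:00, 13:40-17:00 (subtract 3h to convert from UTC+3).
Yara in UTC: 11:00-11:45, 11:55-12:25, 13:35-14:45, 15:45-17:05 (subtract 2h to convert from UTC+2).
Gita in UTC: 09:25-10:10, 11:50-12:50, 16:45-18:45 (subtract 3h to convert from UTC+3).
Gabriel in UTC: 11:10-11:50, 12:05-17:55.
Carol and Gabriel can make the full 14:45-16:15 slot — that's 2.

2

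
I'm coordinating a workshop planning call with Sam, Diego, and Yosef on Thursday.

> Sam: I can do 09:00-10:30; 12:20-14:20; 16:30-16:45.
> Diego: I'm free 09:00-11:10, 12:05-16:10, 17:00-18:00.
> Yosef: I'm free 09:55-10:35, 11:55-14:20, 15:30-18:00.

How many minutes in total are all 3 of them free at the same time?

155

Sam ∩ Diego: 09:00-10:30, 12:20-14:20.
Sam ∩ Diego ∩ Yosef: 09:55-10:30, 12:20-14:20.
Summing the common windows: 35 + 120 = 155 minutes.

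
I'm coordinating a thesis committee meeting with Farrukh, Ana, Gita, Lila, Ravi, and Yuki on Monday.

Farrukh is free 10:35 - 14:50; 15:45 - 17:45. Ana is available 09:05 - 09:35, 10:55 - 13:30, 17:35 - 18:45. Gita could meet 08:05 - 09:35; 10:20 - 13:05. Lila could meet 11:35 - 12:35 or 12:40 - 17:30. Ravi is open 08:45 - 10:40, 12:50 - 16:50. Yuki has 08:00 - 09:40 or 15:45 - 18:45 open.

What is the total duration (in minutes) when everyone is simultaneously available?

Farrukh ∩ Ana: 10:55-13:30, 17:35-17:45.
Farrukh ∩ Ana ∩ Gita: 10:55-13:05.
Farrukh ∩ Ana ∩ Gita ∩ Lila: 11:35-12:35, 12:40-13:05.
Farrukh ∩ Ana ∩ Gita ∩ Lila ∩ Ravi: 12:50-13:05.
Farrukh ∩ Ana ∩ Gita ∩ Lila ∩ Ravi ∩ Yuki: ∅.
There is no time when everyone is free.
There is no common window, so the total is 0 minutes.

0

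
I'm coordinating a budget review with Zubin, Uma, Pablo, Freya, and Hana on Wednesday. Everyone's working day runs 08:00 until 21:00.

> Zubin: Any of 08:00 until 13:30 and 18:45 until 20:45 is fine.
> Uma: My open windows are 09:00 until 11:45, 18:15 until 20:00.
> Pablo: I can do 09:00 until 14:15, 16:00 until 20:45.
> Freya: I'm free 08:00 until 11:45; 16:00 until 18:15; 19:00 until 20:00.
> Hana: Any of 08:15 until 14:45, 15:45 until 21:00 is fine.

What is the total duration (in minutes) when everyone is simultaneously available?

225

Zubin ∩ Uma: 09:00-11:45, 18:45-20:00.
Zubin ∩ Uma ∩ Pablo: 09:00-11:45, 18:45-20:00.
Zubin ∩ Uma ∩ Pablo ∩ Freya: 09:00-11:45, 19:00-20:00.
Zubin ∩ Uma ∩ Pablo ∩ Freya ∩ Hana: 09:00-11:45, 19:00-20:00.
Summing the common windows: 165 + 60 = 225 minutes.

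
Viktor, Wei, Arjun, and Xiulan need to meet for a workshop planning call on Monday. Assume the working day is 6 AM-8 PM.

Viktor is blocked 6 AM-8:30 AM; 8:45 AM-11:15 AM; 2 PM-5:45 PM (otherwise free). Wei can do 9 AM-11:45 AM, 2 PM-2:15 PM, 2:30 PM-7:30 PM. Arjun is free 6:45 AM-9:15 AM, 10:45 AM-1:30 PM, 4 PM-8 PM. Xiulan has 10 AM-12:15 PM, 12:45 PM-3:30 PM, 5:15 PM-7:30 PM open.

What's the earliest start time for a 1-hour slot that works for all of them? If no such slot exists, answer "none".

17:45

Viktor free: 08:30-08:45, 11:15-14:00, 17:45-20:00 (invert busy blocks within the working day).
Wei free: 09:00-11:45, 14:00-14:15, 14:30-19:30.
Arjun free: 06:45-09:15, 10:45-13:30, 16:00-20:00.
Xiulan free: 10:00-12:15, 12:45-15:30, 17:15-19:30.
Viktor ∩ Wei: 11:15-11:45, 17:45-19:30.
Viktor ∩ Wei ∩ Arjun: 11:15-11:45, 17:45-19:30.
Viktor ∩ Wei ∩ Arjun ∩ Xiulan: 11:15-11:45, 17:45-19:30.
The first common window of at least 60 minutes is 17:45-19:30, so the earliest start is 17:45.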